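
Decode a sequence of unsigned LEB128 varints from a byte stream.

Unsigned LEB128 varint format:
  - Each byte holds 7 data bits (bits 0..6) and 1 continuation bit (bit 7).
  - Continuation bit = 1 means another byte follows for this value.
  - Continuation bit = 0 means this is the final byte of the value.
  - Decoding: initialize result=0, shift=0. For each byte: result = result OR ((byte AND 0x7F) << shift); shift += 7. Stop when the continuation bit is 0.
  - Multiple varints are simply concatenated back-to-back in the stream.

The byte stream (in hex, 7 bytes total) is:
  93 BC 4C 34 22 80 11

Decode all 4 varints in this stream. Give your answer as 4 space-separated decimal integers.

Answer: 1252883 52 34 2176

Derivation:
  byte[0]=0x93 cont=1 payload=0x13=19: acc |= 19<<0 -> acc=19 shift=7
  byte[1]=0xBC cont=1 payload=0x3C=60: acc |= 60<<7 -> acc=7699 shift=14
  byte[2]=0x4C cont=0 payload=0x4C=76: acc |= 76<<14 -> acc=1252883 shift=21 [end]
Varint 1: bytes[0:3] = 93 BC 4C -> value 1252883 (3 byte(s))
  byte[3]=0x34 cont=0 payload=0x34=52: acc |= 52<<0 -> acc=52 shift=7 [end]
Varint 2: bytes[3:4] = 34 -> value 52 (1 byte(s))
  byte[4]=0x22 cont=0 payload=0x22=34: acc |= 34<<0 -> acc=34 shift=7 [end]
Varint 3: bytes[4:5] = 22 -> value 34 (1 byte(s))
  byte[5]=0x80 cont=1 payload=0x00=0: acc |= 0<<0 -> acc=0 shift=7
  byte[6]=0x11 cont=0 payload=0x11=17: acc |= 17<<7 -> acc=2176 shift=14 [end]
Varint 4: bytes[5:7] = 80 11 -> value 2176 (2 byte(s))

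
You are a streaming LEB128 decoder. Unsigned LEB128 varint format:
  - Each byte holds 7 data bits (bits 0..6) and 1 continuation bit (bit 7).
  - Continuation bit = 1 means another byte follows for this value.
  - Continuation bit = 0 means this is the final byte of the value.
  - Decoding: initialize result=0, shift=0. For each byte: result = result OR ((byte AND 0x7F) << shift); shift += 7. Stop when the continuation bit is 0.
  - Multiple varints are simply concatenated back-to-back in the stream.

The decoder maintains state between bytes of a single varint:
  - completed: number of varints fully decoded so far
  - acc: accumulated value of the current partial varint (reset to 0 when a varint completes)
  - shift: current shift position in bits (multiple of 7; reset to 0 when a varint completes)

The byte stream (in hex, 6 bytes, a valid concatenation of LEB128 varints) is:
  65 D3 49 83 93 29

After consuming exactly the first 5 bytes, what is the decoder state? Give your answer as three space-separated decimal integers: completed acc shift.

byte[0]=0x65 cont=0 payload=0x65: varint #1 complete (value=101); reset -> completed=1 acc=0 shift=0
byte[1]=0xD3 cont=1 payload=0x53: acc |= 83<<0 -> completed=1 acc=83 shift=7
byte[2]=0x49 cont=0 payload=0x49: varint #2 complete (value=9427); reset -> completed=2 acc=0 shift=0
byte[3]=0x83 cont=1 payload=0x03: acc |= 3<<0 -> completed=2 acc=3 shift=7
byte[4]=0x93 cont=1 payload=0x13: acc |= 19<<7 -> completed=2 acc=2435 shift=14

Answer: 2 2435 14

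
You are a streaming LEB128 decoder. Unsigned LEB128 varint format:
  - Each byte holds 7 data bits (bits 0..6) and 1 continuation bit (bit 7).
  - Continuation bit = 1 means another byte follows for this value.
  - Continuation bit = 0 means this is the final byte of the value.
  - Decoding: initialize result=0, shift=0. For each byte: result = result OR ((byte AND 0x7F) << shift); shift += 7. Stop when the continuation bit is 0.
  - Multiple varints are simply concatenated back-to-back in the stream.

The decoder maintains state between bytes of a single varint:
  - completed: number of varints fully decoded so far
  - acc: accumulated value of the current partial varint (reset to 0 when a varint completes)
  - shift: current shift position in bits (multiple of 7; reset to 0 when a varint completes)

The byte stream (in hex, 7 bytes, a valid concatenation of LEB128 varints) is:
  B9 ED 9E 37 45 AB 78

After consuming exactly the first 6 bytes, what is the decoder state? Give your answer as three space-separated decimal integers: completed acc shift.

Answer: 2 43 7

Derivation:
byte[0]=0xB9 cont=1 payload=0x39: acc |= 57<<0 -> completed=0 acc=57 shift=7
byte[1]=0xED cont=1 payload=0x6D: acc |= 109<<7 -> completed=0 acc=14009 shift=14
byte[2]=0x9E cont=1 payload=0x1E: acc |= 30<<14 -> completed=0 acc=505529 shift=21
byte[3]=0x37 cont=0 payload=0x37: varint #1 complete (value=115848889); reset -> completed=1 acc=0 shift=0
byte[4]=0x45 cont=0 payload=0x45: varint #2 complete (value=69); reset -> completed=2 acc=0 shift=0
byte[5]=0xAB cont=1 payload=0x2B: acc |= 43<<0 -> completed=2 acc=43 shift=7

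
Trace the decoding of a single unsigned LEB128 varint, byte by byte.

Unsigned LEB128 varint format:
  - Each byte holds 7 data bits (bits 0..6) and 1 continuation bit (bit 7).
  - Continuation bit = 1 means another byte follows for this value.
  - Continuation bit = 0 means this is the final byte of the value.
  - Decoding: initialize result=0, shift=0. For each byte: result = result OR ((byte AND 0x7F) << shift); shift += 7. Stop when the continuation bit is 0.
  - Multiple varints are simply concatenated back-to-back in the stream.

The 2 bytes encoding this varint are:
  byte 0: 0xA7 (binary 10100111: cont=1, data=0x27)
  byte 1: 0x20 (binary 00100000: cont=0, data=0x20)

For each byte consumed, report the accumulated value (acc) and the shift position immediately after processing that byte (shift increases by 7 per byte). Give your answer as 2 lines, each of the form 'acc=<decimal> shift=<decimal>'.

Answer: acc=39 shift=7
acc=4135 shift=14

Derivation:
byte 0=0xA7: payload=0x27=39, contrib = 39<<0 = 39; acc -> 39, shift -> 7
byte 1=0x20: payload=0x20=32, contrib = 32<<7 = 4096; acc -> 4135, shift -> 14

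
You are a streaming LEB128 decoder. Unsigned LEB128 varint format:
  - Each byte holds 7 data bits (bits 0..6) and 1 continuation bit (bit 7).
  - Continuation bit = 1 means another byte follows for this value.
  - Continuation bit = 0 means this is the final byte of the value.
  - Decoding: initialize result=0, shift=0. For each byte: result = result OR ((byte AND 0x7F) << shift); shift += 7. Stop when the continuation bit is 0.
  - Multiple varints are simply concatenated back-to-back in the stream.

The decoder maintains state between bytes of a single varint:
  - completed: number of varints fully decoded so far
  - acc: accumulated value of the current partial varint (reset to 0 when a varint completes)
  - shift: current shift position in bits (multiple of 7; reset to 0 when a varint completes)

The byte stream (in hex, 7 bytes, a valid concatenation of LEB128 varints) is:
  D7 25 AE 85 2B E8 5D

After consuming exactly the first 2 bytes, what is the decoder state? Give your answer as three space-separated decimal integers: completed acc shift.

Answer: 1 0 0

Derivation:
byte[0]=0xD7 cont=1 payload=0x57: acc |= 87<<0 -> completed=0 acc=87 shift=7
byte[1]=0x25 cont=0 payload=0x25: varint #1 complete (value=4823); reset -> completed=1 acc=0 shift=0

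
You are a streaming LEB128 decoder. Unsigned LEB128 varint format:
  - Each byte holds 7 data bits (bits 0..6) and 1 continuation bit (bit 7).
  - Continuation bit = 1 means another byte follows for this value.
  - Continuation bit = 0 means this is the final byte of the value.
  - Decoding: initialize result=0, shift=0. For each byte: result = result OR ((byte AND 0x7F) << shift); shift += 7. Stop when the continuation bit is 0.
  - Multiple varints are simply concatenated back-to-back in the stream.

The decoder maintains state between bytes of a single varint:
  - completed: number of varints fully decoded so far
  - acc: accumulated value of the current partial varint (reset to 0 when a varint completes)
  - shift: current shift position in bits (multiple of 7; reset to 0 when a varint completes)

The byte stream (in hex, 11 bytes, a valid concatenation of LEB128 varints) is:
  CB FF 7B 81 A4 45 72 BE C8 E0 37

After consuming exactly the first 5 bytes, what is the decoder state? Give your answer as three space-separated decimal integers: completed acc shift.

Answer: 1 4609 14

Derivation:
byte[0]=0xCB cont=1 payload=0x4B: acc |= 75<<0 -> completed=0 acc=75 shift=7
byte[1]=0xFF cont=1 payload=0x7F: acc |= 127<<7 -> completed=0 acc=16331 shift=14
byte[2]=0x7B cont=0 payload=0x7B: varint #1 complete (value=2031563); reset -> completed=1 acc=0 shift=0
byte[3]=0x81 cont=1 payload=0x01: acc |= 1<<0 -> completed=1 acc=1 shift=7
byte[4]=0xA4 cont=1 payload=0x24: acc |= 36<<7 -> completed=1 acc=4609 shift=14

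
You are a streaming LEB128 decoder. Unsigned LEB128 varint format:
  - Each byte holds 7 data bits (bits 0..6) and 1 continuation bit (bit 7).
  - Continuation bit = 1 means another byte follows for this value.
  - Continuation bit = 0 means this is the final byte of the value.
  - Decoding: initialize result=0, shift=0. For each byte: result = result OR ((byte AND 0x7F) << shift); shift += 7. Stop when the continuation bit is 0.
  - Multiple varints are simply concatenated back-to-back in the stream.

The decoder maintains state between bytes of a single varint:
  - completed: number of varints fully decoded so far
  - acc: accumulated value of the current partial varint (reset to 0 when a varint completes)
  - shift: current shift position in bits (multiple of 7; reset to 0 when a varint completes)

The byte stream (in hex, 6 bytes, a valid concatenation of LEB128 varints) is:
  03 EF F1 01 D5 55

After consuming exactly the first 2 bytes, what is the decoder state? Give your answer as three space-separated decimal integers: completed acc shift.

byte[0]=0x03 cont=0 payload=0x03: varint #1 complete (value=3); reset -> completed=1 acc=0 shift=0
byte[1]=0xEF cont=1 payload=0x6F: acc |= 111<<0 -> completed=1 acc=111 shift=7

Answer: 1 111 7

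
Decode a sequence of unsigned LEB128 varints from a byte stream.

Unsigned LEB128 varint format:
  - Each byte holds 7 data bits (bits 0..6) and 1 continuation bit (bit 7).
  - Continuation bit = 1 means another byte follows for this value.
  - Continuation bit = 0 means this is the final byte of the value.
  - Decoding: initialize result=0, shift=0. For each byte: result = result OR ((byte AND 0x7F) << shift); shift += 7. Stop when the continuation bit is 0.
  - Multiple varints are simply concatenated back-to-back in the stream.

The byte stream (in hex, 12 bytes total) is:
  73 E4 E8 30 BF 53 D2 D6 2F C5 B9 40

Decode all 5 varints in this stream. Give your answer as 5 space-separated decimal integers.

  byte[0]=0x73 cont=0 payload=0x73=115: acc |= 115<<0 -> acc=115 shift=7 [end]
Varint 1: bytes[0:1] = 73 -> value 115 (1 byte(s))
  byte[1]=0xE4 cont=1 payload=0x64=100: acc |= 100<<0 -> acc=100 shift=7
  byte[2]=0xE8 cont=1 payload=0x68=104: acc |= 104<<7 -> acc=13412 shift=14
  byte[3]=0x30 cont=0 payload=0x30=48: acc |= 48<<14 -> acc=799844 shift=21 [end]
Varint 2: bytes[1:4] = E4 E8 30 -> value 799844 (3 byte(s))
  byte[4]=0xBF cont=1 payload=0x3F=63: acc |= 63<<0 -> acc=63 shift=7
  byte[5]=0x53 cont=0 payload=0x53=83: acc |= 83<<7 -> acc=10687 shift=14 [end]
Varint 3: bytes[4:6] = BF 53 -> value 10687 (2 byte(s))
  byte[6]=0xD2 cont=1 payload=0x52=82: acc |= 82<<0 -> acc=82 shift=7
  byte[7]=0xD6 cont=1 payload=0x56=86: acc |= 86<<7 -> acc=11090 shift=14
  byte[8]=0x2F cont=0 payload=0x2F=47: acc |= 47<<14 -> acc=781138 shift=21 [end]
Varint 4: bytes[6:9] = D2 D6 2F -> value 781138 (3 byte(s))
  byte[9]=0xC5 cont=1 payload=0x45=69: acc |= 69<<0 -> acc=69 shift=7
  byte[10]=0xB9 cont=1 payload=0x39=57: acc |= 57<<7 -> acc=7365 shift=14
  byte[11]=0x40 cont=0 payload=0x40=64: acc |= 64<<14 -> acc=1055941 shift=21 [end]
Varint 5: bytes[9:12] = C5 B9 40 -> value 1055941 (3 byte(s))

Answer: 115 799844 10687 781138 1055941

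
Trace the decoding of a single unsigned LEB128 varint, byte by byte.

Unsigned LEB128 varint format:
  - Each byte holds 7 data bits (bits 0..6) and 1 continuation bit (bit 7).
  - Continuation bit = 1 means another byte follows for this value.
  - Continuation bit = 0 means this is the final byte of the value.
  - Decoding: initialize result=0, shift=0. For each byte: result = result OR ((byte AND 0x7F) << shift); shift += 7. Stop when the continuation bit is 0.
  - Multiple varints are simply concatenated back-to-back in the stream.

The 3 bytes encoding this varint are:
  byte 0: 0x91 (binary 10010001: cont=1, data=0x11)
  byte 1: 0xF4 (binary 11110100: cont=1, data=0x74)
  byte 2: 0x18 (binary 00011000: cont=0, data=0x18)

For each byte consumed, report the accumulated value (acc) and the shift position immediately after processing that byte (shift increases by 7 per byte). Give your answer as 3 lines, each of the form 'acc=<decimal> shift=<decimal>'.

Answer: acc=17 shift=7
acc=14865 shift=14
acc=408081 shift=21

Derivation:
byte 0=0x91: payload=0x11=17, contrib = 17<<0 = 17; acc -> 17, shift -> 7
byte 1=0xF4: payload=0x74=116, contrib = 116<<7 = 14848; acc -> 14865, shift -> 14
byte 2=0x18: payload=0x18=24, contrib = 24<<14 = 393216; acc -> 408081, shift -> 21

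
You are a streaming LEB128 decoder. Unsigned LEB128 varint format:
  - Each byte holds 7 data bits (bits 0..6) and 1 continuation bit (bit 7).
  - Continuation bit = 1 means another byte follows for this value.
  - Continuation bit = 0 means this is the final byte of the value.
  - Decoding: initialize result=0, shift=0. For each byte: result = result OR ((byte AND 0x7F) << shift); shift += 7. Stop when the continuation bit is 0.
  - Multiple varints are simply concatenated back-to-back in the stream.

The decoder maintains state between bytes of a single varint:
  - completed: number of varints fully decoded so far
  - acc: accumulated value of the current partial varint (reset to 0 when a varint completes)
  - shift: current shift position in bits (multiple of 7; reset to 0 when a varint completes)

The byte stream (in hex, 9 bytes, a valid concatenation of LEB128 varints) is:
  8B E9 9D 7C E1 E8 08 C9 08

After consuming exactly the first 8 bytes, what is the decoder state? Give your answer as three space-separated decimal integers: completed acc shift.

byte[0]=0x8B cont=1 payload=0x0B: acc |= 11<<0 -> completed=0 acc=11 shift=7
byte[1]=0xE9 cont=1 payload=0x69: acc |= 105<<7 -> completed=0 acc=13451 shift=14
byte[2]=0x9D cont=1 payload=0x1D: acc |= 29<<14 -> completed=0 acc=488587 shift=21
byte[3]=0x7C cont=0 payload=0x7C: varint #1 complete (value=260535435); reset -> completed=1 acc=0 shift=0
byte[4]=0xE1 cont=1 payload=0x61: acc |= 97<<0 -> completed=1 acc=97 shift=7
byte[5]=0xE8 cont=1 payload=0x68: acc |= 104<<7 -> completed=1 acc=13409 shift=14
byte[6]=0x08 cont=0 payload=0x08: varint #2 complete (value=144481); reset -> completed=2 acc=0 shift=0
byte[7]=0xC9 cont=1 payload=0x49: acc |= 73<<0 -> completed=2 acc=73 shift=7

Answer: 2 73 7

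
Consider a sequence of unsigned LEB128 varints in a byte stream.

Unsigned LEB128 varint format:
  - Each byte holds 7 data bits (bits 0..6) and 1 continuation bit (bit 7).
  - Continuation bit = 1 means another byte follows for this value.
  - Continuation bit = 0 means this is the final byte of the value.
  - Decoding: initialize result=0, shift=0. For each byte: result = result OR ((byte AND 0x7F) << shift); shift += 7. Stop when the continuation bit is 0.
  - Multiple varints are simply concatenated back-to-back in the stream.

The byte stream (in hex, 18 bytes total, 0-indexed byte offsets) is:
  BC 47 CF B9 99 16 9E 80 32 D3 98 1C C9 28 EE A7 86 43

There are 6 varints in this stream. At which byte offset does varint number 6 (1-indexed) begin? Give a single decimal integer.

  byte[0]=0xBC cont=1 payload=0x3C=60: acc |= 60<<0 -> acc=60 shift=7
  byte[1]=0x47 cont=0 payload=0x47=71: acc |= 71<<7 -> acc=9148 shift=14 [end]
Varint 1: bytes[0:2] = BC 47 -> value 9148 (2 byte(s))
  byte[2]=0xCF cont=1 payload=0x4F=79: acc |= 79<<0 -> acc=79 shift=7
  byte[3]=0xB9 cont=1 payload=0x39=57: acc |= 57<<7 -> acc=7375 shift=14
  byte[4]=0x99 cont=1 payload=0x19=25: acc |= 25<<14 -> acc=416975 shift=21
  byte[5]=0x16 cont=0 payload=0x16=22: acc |= 22<<21 -> acc=46554319 shift=28 [end]
Varint 2: bytes[2:6] = CF B9 99 16 -> value 46554319 (4 byte(s))
  byte[6]=0x9E cont=1 payload=0x1E=30: acc |= 30<<0 -> acc=30 shift=7
  byte[7]=0x80 cont=1 payload=0x00=0: acc |= 0<<7 -> acc=30 shift=14
  byte[8]=0x32 cont=0 payload=0x32=50: acc |= 50<<14 -> acc=819230 shift=21 [end]
Varint 3: bytes[6:9] = 9E 80 32 -> value 819230 (3 byte(s))
  byte[9]=0xD3 cont=1 payload=0x53=83: acc |= 83<<0 -> acc=83 shift=7
  byte[10]=0x98 cont=1 payload=0x18=24: acc |= 24<<7 -> acc=3155 shift=14
  byte[11]=0x1C cont=0 payload=0x1C=28: acc |= 28<<14 -> acc=461907 shift=21 [end]
Varint 4: bytes[9:12] = D3 98 1C -> value 461907 (3 byte(s))
  byte[12]=0xC9 cont=1 payload=0x49=73: acc |= 73<<0 -> acc=73 shift=7
  byte[13]=0x28 cont=0 payload=0x28=40: acc |= 40<<7 -> acc=5193 shift=14 [end]
Varint 5: bytes[12:14] = C9 28 -> value 5193 (2 byte(s))
  byte[14]=0xEE cont=1 payload=0x6E=110: acc |= 110<<0 -> acc=110 shift=7
  byte[15]=0xA7 cont=1 payload=0x27=39: acc |= 39<<7 -> acc=5102 shift=14
  byte[16]=0x86 cont=1 payload=0x06=6: acc |= 6<<14 -> acc=103406 shift=21
  byte[17]=0x43 cont=0 payload=0x43=67: acc |= 67<<21 -> acc=140612590 shift=28 [end]
Varint 6: bytes[14:18] = EE A7 86 43 -> value 140612590 (4 byte(s))

Answer: 14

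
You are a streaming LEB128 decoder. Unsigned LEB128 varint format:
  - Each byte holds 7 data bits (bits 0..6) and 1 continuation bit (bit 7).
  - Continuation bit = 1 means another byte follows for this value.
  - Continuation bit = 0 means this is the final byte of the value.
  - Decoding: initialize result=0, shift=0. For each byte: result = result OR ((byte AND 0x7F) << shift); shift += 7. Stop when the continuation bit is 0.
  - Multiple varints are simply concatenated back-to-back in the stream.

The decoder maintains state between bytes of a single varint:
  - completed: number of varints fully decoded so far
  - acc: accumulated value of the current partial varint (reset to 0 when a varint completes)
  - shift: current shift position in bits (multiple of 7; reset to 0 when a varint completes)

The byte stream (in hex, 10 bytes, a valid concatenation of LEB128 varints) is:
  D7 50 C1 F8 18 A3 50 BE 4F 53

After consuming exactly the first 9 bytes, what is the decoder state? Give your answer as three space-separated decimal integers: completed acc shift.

Answer: 4 0 0

Derivation:
byte[0]=0xD7 cont=1 payload=0x57: acc |= 87<<0 -> completed=0 acc=87 shift=7
byte[1]=0x50 cont=0 payload=0x50: varint #1 complete (value=10327); reset -> completed=1 acc=0 shift=0
byte[2]=0xC1 cont=1 payload=0x41: acc |= 65<<0 -> completed=1 acc=65 shift=7
byte[3]=0xF8 cont=1 payload=0x78: acc |= 120<<7 -> completed=1 acc=15425 shift=14
byte[4]=0x18 cont=0 payload=0x18: varint #2 complete (value=408641); reset -> completed=2 acc=0 shift=0
byte[5]=0xA3 cont=1 payload=0x23: acc |= 35<<0 -> completed=2 acc=35 shift=7
byte[6]=0x50 cont=0 payload=0x50: varint #3 complete (value=10275); reset -> completed=3 acc=0 shift=0
byte[7]=0xBE cont=1 payload=0x3E: acc |= 62<<0 -> completed=3 acc=62 shift=7
byte[8]=0x4F cont=0 payload=0x4F: varint #4 complete (value=10174); reset -> completed=4 acc=0 shift=0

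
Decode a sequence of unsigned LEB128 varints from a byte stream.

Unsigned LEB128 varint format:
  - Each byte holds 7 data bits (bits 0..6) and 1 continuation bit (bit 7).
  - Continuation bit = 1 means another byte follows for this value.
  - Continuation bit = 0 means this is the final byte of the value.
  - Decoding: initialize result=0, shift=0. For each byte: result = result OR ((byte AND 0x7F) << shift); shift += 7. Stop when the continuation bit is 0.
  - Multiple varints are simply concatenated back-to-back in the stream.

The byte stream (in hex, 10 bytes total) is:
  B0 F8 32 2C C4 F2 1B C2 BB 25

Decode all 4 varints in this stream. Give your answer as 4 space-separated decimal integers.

Answer: 834608 44 457028 613826

Derivation:
  byte[0]=0xB0 cont=1 payload=0x30=48: acc |= 48<<0 -> acc=48 shift=7
  byte[1]=0xF8 cont=1 payload=0x78=120: acc |= 120<<7 -> acc=15408 shift=14
  byte[2]=0x32 cont=0 payload=0x32=50: acc |= 50<<14 -> acc=834608 shift=21 [end]
Varint 1: bytes[0:3] = B0 F8 32 -> value 834608 (3 byte(s))
  byte[3]=0x2C cont=0 payload=0x2C=44: acc |= 44<<0 -> acc=44 shift=7 [end]
Varint 2: bytes[3:4] = 2C -> value 44 (1 byte(s))
  byte[4]=0xC4 cont=1 payload=0x44=68: acc |= 68<<0 -> acc=68 shift=7
  byte[5]=0xF2 cont=1 payload=0x72=114: acc |= 114<<7 -> acc=14660 shift=14
  byte[6]=0x1B cont=0 payload=0x1B=27: acc |= 27<<14 -> acc=457028 shift=21 [end]
Varint 3: bytes[4:7] = C4 F2 1B -> value 457028 (3 byte(s))
  byte[7]=0xC2 cont=1 payload=0x42=66: acc |= 66<<0 -> acc=66 shift=7
  byte[8]=0xBB cont=1 payload=0x3B=59: acc |= 59<<7 -> acc=7618 shift=14
  byte[9]=0x25 cont=0 payload=0x25=37: acc |= 37<<14 -> acc=613826 shift=21 [end]
Varint 4: bytes[7:10] = C2 BB 25 -> value 613826 (3 byte(s))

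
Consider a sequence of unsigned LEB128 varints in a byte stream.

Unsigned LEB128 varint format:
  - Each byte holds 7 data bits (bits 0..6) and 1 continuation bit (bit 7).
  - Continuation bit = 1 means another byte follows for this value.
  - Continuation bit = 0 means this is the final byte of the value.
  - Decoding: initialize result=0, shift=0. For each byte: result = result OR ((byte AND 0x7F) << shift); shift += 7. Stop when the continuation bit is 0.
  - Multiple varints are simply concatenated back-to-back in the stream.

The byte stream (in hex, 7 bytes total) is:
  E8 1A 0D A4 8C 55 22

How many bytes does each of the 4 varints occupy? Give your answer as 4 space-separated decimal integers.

  byte[0]=0xE8 cont=1 payload=0x68=104: acc |= 104<<0 -> acc=104 shift=7
  byte[1]=0x1A cont=0 payload=0x1A=26: acc |= 26<<7 -> acc=3432 shift=14 [end]
Varint 1: bytes[0:2] = E8 1A -> value 3432 (2 byte(s))
  byte[2]=0x0D cont=0 payload=0x0D=13: acc |= 13<<0 -> acc=13 shift=7 [end]
Varint 2: bytes[2:3] = 0D -> value 13 (1 byte(s))
  byte[3]=0xA4 cont=1 payload=0x24=36: acc |= 36<<0 -> acc=36 shift=7
  byte[4]=0x8C cont=1 payload=0x0C=12: acc |= 12<<7 -> acc=1572 shift=14
  byte[5]=0x55 cont=0 payload=0x55=85: acc |= 85<<14 -> acc=1394212 shift=21 [end]
Varint 3: bytes[3:6] = A4 8C 55 -> value 1394212 (3 byte(s))
  byte[6]=0x22 cont=0 payload=0x22=34: acc |= 34<<0 -> acc=34 shift=7 [end]
Varint 4: bytes[6:7] = 22 -> value 34 (1 byte(s))

Answer: 2 1 3 1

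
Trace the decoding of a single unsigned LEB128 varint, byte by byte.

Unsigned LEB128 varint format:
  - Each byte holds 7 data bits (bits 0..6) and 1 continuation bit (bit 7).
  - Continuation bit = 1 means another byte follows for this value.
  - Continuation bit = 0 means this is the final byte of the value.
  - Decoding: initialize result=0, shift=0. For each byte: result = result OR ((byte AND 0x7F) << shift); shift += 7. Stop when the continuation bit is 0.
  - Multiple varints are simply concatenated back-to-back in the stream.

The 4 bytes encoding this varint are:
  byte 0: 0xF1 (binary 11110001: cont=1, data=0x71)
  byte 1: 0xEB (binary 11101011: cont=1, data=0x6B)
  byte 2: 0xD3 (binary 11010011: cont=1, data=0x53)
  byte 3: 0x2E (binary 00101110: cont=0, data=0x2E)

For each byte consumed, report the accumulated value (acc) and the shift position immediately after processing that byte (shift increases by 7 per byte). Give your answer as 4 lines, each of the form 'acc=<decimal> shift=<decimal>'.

byte 0=0xF1: payload=0x71=113, contrib = 113<<0 = 113; acc -> 113, shift -> 7
byte 1=0xEB: payload=0x6B=107, contrib = 107<<7 = 13696; acc -> 13809, shift -> 14
byte 2=0xD3: payload=0x53=83, contrib = 83<<14 = 1359872; acc -> 1373681, shift -> 21
byte 3=0x2E: payload=0x2E=46, contrib = 46<<21 = 96468992; acc -> 97842673, shift -> 28

Answer: acc=113 shift=7
acc=13809 shift=14
acc=1373681 shift=21
acc=97842673 shift=28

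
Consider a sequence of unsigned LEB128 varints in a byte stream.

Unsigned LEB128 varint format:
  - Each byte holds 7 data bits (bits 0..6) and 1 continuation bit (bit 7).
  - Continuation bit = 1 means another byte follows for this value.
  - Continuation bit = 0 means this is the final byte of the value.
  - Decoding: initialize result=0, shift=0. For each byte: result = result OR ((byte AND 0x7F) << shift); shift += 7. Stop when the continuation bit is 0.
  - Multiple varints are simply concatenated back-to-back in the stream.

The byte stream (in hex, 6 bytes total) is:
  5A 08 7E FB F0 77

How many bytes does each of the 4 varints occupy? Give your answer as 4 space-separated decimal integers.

Answer: 1 1 1 3

Derivation:
  byte[0]=0x5A cont=0 payload=0x5A=90: acc |= 90<<0 -> acc=90 shift=7 [end]
Varint 1: bytes[0:1] = 5A -> value 90 (1 byte(s))
  byte[1]=0x08 cont=0 payload=0x08=8: acc |= 8<<0 -> acc=8 shift=7 [end]
Varint 2: bytes[1:2] = 08 -> value 8 (1 byte(s))
  byte[2]=0x7E cont=0 payload=0x7E=126: acc |= 126<<0 -> acc=126 shift=7 [end]
Varint 3: bytes[2:3] = 7E -> value 126 (1 byte(s))
  byte[3]=0xFB cont=1 payload=0x7B=123: acc |= 123<<0 -> acc=123 shift=7
  byte[4]=0xF0 cont=1 payload=0x70=112: acc |= 112<<7 -> acc=14459 shift=14
  byte[5]=0x77 cont=0 payload=0x77=119: acc |= 119<<14 -> acc=1964155 shift=21 [end]
Varint 4: bytes[3:6] = FB F0 77 -> value 1964155 (3 byte(s))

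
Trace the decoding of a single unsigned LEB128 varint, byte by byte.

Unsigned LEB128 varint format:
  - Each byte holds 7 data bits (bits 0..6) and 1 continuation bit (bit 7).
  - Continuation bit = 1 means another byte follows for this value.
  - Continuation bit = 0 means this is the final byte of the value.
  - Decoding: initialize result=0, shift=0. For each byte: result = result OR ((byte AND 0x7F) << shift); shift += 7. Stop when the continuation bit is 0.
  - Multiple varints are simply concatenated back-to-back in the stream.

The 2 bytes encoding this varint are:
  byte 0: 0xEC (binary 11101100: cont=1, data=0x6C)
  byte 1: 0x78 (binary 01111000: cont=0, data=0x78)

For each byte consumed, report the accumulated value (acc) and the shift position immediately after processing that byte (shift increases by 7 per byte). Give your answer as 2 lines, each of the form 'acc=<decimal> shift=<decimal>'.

Answer: acc=108 shift=7
acc=15468 shift=14

Derivation:
byte 0=0xEC: payload=0x6C=108, contrib = 108<<0 = 108; acc -> 108, shift -> 7
byte 1=0x78: payload=0x78=120, contrib = 120<<7 = 15360; acc -> 15468, shift -> 14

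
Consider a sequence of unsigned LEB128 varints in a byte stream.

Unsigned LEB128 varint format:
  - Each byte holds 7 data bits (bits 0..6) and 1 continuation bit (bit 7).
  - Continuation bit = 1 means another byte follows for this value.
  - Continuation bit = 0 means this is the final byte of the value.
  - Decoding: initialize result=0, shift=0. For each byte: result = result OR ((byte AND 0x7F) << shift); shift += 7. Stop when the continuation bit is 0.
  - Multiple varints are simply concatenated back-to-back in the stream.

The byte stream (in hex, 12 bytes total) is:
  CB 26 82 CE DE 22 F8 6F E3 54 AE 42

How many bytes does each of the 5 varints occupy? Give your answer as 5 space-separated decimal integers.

  byte[0]=0xCB cont=1 payload=0x4B=75: acc |= 75<<0 -> acc=75 shift=7
  byte[1]=0x26 cont=0 payload=0x26=38: acc |= 38<<7 -> acc=4939 shift=14 [end]
Varint 1: bytes[0:2] = CB 26 -> value 4939 (2 byte(s))
  byte[2]=0x82 cont=1 payload=0x02=2: acc |= 2<<0 -> acc=2 shift=7
  byte[3]=0xCE cont=1 payload=0x4E=78: acc |= 78<<7 -> acc=9986 shift=14
  byte[4]=0xDE cont=1 payload=0x5E=94: acc |= 94<<14 -> acc=1550082 shift=21
  byte[5]=0x22 cont=0 payload=0x22=34: acc |= 34<<21 -> acc=72853250 shift=28 [end]
Varint 2: bytes[2:6] = 82 CE DE 22 -> value 72853250 (4 byte(s))
  byte[6]=0xF8 cont=1 payload=0x78=120: acc |= 120<<0 -> acc=120 shift=7
  byte[7]=0x6F cont=0 payload=0x6F=111: acc |= 111<<7 -> acc=14328 shift=14 [end]
Varint 3: bytes[6:8] = F8 6F -> value 14328 (2 byte(s))
  byte[8]=0xE3 cont=1 payload=0x63=99: acc |= 99<<0 -> acc=99 shift=7
  byte[9]=0x54 cont=0 payload=0x54=84: acc |= 84<<7 -> acc=10851 shift=14 [end]
Varint 4: bytes[8:10] = E3 54 -> value 10851 (2 byte(s))
  byte[10]=0xAE cont=1 payload=0x2E=46: acc |= 46<<0 -> acc=46 shift=7
  byte[11]=0x42 cont=0 payload=0x42=66: acc |= 66<<7 -> acc=8494 shift=14 [end]
Varint 5: bytes[10:12] = AE 42 -> value 8494 (2 byte(s))

Answer: 2 4 2 2 2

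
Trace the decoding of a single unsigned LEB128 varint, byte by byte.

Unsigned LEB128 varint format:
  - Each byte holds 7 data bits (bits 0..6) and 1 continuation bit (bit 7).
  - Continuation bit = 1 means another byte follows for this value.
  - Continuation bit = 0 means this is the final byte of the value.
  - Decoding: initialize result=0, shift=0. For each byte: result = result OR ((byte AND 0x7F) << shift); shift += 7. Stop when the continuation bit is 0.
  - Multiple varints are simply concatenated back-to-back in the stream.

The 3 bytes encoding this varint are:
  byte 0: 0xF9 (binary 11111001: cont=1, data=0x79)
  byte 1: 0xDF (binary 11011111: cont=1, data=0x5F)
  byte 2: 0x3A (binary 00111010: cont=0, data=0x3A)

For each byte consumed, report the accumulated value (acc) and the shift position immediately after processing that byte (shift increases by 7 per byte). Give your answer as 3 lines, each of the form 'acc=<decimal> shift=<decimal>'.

byte 0=0xF9: payload=0x79=121, contrib = 121<<0 = 121; acc -> 121, shift -> 7
byte 1=0xDF: payload=0x5F=95, contrib = 95<<7 = 12160; acc -> 12281, shift -> 14
byte 2=0x3A: payload=0x3A=58, contrib = 58<<14 = 950272; acc -> 962553, shift -> 21

Answer: acc=121 shift=7
acc=12281 shift=14
acc=962553 shift=21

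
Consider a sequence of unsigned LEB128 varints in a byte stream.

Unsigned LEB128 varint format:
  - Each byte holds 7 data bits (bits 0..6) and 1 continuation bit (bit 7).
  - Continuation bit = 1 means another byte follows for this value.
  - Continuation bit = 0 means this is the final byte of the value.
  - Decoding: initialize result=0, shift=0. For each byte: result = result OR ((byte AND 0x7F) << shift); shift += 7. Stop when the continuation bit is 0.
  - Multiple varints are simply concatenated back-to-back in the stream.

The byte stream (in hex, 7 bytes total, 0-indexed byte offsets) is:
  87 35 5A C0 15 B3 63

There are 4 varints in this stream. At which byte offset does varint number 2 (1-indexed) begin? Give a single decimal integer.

Answer: 2

Derivation:
  byte[0]=0x87 cont=1 payload=0x07=7: acc |= 7<<0 -> acc=7 shift=7
  byte[1]=0x35 cont=0 payload=0x35=53: acc |= 53<<7 -> acc=6791 shift=14 [end]
Varint 1: bytes[0:2] = 87 35 -> value 6791 (2 byte(s))
  byte[2]=0x5A cont=0 payload=0x5A=90: acc |= 90<<0 -> acc=90 shift=7 [end]
Varint 2: bytes[2:3] = 5A -> value 90 (1 byte(s))
  byte[3]=0xC0 cont=1 payload=0x40=64: acc |= 64<<0 -> acc=64 shift=7
  byte[4]=0x15 cont=0 payload=0x15=21: acc |= 21<<7 -> acc=2752 shift=14 [end]
Varint 3: bytes[3:5] = C0 15 -> value 2752 (2 byte(s))
  byte[5]=0xB3 cont=1 payload=0x33=51: acc |= 51<<0 -> acc=51 shift=7
  byte[6]=0x63 cont=0 payload=0x63=99: acc |= 99<<7 -> acc=12723 shift=14 [end]
Varint 4: bytes[5:7] = B3 63 -> value 12723 (2 byte(s))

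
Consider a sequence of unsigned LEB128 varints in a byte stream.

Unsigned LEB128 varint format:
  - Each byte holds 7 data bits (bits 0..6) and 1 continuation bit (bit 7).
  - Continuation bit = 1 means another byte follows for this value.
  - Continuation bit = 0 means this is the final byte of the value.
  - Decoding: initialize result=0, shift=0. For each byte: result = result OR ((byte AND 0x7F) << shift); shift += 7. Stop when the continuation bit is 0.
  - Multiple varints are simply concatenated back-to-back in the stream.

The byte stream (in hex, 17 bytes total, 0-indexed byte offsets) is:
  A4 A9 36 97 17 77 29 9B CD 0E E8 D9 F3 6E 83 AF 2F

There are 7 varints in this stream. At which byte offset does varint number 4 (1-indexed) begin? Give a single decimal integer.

Answer: 6

Derivation:
  byte[0]=0xA4 cont=1 payload=0x24=36: acc |= 36<<0 -> acc=36 shift=7
  byte[1]=0xA9 cont=1 payload=0x29=41: acc |= 41<<7 -> acc=5284 shift=14
  byte[2]=0x36 cont=0 payload=0x36=54: acc |= 54<<14 -> acc=890020 shift=21 [end]
Varint 1: bytes[0:3] = A4 A9 36 -> value 890020 (3 byte(s))
  byte[3]=0x97 cont=1 payload=0x17=23: acc |= 23<<0 -> acc=23 shift=7
  byte[4]=0x17 cont=0 payload=0x17=23: acc |= 23<<7 -> acc=2967 shift=14 [end]
Varint 2: bytes[3:5] = 97 17 -> value 2967 (2 byte(s))
  byte[5]=0x77 cont=0 payload=0x77=119: acc |= 119<<0 -> acc=119 shift=7 [end]
Varint 3: bytes[5:6] = 77 -> value 119 (1 byte(s))
  byte[6]=0x29 cont=0 payload=0x29=41: acc |= 41<<0 -> acc=41 shift=7 [end]
Varint 4: bytes[6:7] = 29 -> value 41 (1 byte(s))
  byte[7]=0x9B cont=1 payload=0x1B=27: acc |= 27<<0 -> acc=27 shift=7
  byte[8]=0xCD cont=1 payload=0x4D=77: acc |= 77<<7 -> acc=9883 shift=14
  byte[9]=0x0E cont=0 payload=0x0E=14: acc |= 14<<14 -> acc=239259 shift=21 [end]
Varint 5: bytes[7:10] = 9B CD 0E -> value 239259 (3 byte(s))
  byte[10]=0xE8 cont=1 payload=0x68=104: acc |= 104<<0 -> acc=104 shift=7
  byte[11]=0xD9 cont=1 payload=0x59=89: acc |= 89<<7 -> acc=11496 shift=14
  byte[12]=0xF3 cont=1 payload=0x73=115: acc |= 115<<14 -> acc=1895656 shift=21
  byte[13]=0x6E cont=0 payload=0x6E=110: acc |= 110<<21 -> acc=232582376 shift=28 [end]
Varint 6: bytes[10:14] = E8 D9 F3 6E -> value 232582376 (4 byte(s))
  byte[14]=0x83 cont=1 payload=0x03=3: acc |= 3<<0 -> acc=3 shift=7
  byte[15]=0xAF cont=1 payload=0x2F=47: acc |= 47<<7 -> acc=6019 shift=14
  byte[16]=0x2F cont=0 payload=0x2F=47: acc |= 47<<14 -> acc=776067 shift=21 [end]
Varint 7: bytes[14:17] = 83 AF 2F -> value 776067 (3 byte(s))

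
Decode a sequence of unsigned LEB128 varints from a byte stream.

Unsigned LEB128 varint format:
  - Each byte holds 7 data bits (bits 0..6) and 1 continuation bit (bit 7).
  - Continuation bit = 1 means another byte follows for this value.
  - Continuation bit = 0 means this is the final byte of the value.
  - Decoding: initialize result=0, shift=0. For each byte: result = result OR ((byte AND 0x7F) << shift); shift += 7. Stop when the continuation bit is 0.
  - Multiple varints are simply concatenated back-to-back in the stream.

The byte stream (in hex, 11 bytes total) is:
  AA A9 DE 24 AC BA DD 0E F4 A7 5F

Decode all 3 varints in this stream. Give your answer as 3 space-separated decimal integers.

  byte[0]=0xAA cont=1 payload=0x2A=42: acc |= 42<<0 -> acc=42 shift=7
  byte[1]=0xA9 cont=1 payload=0x29=41: acc |= 41<<7 -> acc=5290 shift=14
  byte[2]=0xDE cont=1 payload=0x5E=94: acc |= 94<<14 -> acc=1545386 shift=21
  byte[3]=0x24 cont=0 payload=0x24=36: acc |= 36<<21 -> acc=77042858 shift=28 [end]
Varint 1: bytes[0:4] = AA A9 DE 24 -> value 77042858 (4 byte(s))
  byte[4]=0xAC cont=1 payload=0x2C=44: acc |= 44<<0 -> acc=44 shift=7
  byte[5]=0xBA cont=1 payload=0x3A=58: acc |= 58<<7 -> acc=7468 shift=14
  byte[6]=0xDD cont=1 payload=0x5D=93: acc |= 93<<14 -> acc=1531180 shift=21
  byte[7]=0x0E cont=0 payload=0x0E=14: acc |= 14<<21 -> acc=30891308 shift=28 [end]
Varint 2: bytes[4:8] = AC BA DD 0E -> value 30891308 (4 byte(s))
  byte[8]=0xF4 cont=1 payload=0x74=116: acc |= 116<<0 -> acc=116 shift=7
  byte[9]=0xA7 cont=1 payload=0x27=39: acc |= 39<<7 -> acc=5108 shift=14
  byte[10]=0x5F cont=0 payload=0x5F=95: acc |= 95<<14 -> acc=1561588 shift=21 [end]
Varint 3: bytes[8:11] = F4 A7 5F -> value 1561588 (3 byte(s))

Answer: 77042858 30891308 1561588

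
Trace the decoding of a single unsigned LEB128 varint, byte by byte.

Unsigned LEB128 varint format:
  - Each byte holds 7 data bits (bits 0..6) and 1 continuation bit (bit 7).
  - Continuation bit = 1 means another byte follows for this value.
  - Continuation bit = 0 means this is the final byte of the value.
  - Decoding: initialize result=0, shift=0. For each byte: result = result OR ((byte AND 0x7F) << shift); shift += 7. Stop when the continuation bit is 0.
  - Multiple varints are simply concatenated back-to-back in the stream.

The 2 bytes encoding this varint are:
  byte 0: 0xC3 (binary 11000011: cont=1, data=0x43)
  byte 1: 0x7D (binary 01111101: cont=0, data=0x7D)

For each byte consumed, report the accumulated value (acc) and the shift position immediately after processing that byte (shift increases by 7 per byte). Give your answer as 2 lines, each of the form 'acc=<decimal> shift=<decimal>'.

byte 0=0xC3: payload=0x43=67, contrib = 67<<0 = 67; acc -> 67, shift -> 7
byte 1=0x7D: payload=0x7D=125, contrib = 125<<7 = 16000; acc -> 16067, shift -> 14

Answer: acc=67 shift=7
acc=16067 shift=14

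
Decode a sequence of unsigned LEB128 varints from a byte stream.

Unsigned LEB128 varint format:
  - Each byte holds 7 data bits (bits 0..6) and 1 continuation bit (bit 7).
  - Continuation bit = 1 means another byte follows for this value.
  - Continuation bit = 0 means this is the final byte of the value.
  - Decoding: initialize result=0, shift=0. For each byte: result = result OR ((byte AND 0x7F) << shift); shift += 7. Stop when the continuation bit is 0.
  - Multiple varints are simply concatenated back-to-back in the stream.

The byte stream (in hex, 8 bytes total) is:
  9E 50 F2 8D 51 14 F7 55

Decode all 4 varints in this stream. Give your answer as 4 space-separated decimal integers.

  byte[0]=0x9E cont=1 payload=0x1E=30: acc |= 30<<0 -> acc=30 shift=7
  byte[1]=0x50 cont=0 payload=0x50=80: acc |= 80<<7 -> acc=10270 shift=14 [end]
Varint 1: bytes[0:2] = 9E 50 -> value 10270 (2 byte(s))
  byte[2]=0xF2 cont=1 payload=0x72=114: acc |= 114<<0 -> acc=114 shift=7
  byte[3]=0x8D cont=1 payload=0x0D=13: acc |= 13<<7 -> acc=1778 shift=14
  byte[4]=0x51 cont=0 payload=0x51=81: acc |= 81<<14 -> acc=1328882 shift=21 [end]
Varint 2: bytes[2:5] = F2 8D 51 -> value 1328882 (3 byte(s))
  byte[5]=0x14 cont=0 payload=0x14=20: acc |= 20<<0 -> acc=20 shift=7 [end]
Varint 3: bytes[5:6] = 14 -> value 20 (1 byte(s))
  byte[6]=0xF7 cont=1 payload=0x77=119: acc |= 119<<0 -> acc=119 shift=7
  byte[7]=0x55 cont=0 payload=0x55=85: acc |= 85<<7 -> acc=10999 shift=14 [end]
Varint 4: bytes[6:8] = F7 55 -> value 10999 (2 byte(s))

Answer: 10270 1328882 20 10999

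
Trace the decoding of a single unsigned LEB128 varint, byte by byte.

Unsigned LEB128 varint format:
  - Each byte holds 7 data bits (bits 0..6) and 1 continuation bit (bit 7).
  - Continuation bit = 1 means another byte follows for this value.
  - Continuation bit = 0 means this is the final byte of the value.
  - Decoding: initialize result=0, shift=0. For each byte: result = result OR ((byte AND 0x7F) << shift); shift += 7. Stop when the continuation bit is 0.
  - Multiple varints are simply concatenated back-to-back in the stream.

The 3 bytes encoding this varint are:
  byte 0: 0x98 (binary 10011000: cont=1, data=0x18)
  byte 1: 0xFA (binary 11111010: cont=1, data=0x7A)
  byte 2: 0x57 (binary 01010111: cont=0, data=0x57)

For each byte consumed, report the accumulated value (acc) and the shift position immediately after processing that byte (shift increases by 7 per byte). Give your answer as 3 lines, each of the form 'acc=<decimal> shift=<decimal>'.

byte 0=0x98: payload=0x18=24, contrib = 24<<0 = 24; acc -> 24, shift -> 7
byte 1=0xFA: payload=0x7A=122, contrib = 122<<7 = 15616; acc -> 15640, shift -> 14
byte 2=0x57: payload=0x57=87, contrib = 87<<14 = 1425408; acc -> 1441048, shift -> 21

Answer: acc=24 shift=7
acc=15640 shift=14
acc=1441048 shift=21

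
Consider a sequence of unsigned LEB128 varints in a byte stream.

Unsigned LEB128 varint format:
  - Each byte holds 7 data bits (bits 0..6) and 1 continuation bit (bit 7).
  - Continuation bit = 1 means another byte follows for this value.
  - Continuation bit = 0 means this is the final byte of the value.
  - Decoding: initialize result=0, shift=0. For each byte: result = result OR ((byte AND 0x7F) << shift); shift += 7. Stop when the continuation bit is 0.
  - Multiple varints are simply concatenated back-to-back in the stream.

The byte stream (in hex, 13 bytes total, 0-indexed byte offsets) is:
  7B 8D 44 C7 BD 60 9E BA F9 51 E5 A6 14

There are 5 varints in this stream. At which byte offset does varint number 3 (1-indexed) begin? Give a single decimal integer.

  byte[0]=0x7B cont=0 payload=0x7B=123: acc |= 123<<0 -> acc=123 shift=7 [end]
Varint 1: bytes[0:1] = 7B -> value 123 (1 byte(s))
  byte[1]=0x8D cont=1 payload=0x0D=13: acc |= 13<<0 -> acc=13 shift=7
  byte[2]=0x44 cont=0 payload=0x44=68: acc |= 68<<7 -> acc=8717 shift=14 [end]
Varint 2: bytes[1:3] = 8D 44 -> value 8717 (2 byte(s))
  byte[3]=0xC7 cont=1 payload=0x47=71: acc |= 71<<0 -> acc=71 shift=7
  byte[4]=0xBD cont=1 payload=0x3D=61: acc |= 61<<7 -> acc=7879 shift=14
  byte[5]=0x60 cont=0 payload=0x60=96: acc |= 96<<14 -> acc=1580743 shift=21 [end]
Varint 3: bytes[3:6] = C7 BD 60 -> value 1580743 (3 byte(s))
  byte[6]=0x9E cont=1 payload=0x1E=30: acc |= 30<<0 -> acc=30 shift=7
  byte[7]=0xBA cont=1 payload=0x3A=58: acc |= 58<<7 -> acc=7454 shift=14
  byte[8]=0xF9 cont=1 payload=0x79=121: acc |= 121<<14 -> acc=1989918 shift=21
  byte[9]=0x51 cont=0 payload=0x51=81: acc |= 81<<21 -> acc=171859230 shift=28 [end]
Varint 4: bytes[6:10] = 9E BA F9 51 -> value 171859230 (4 byte(s))
  byte[10]=0xE5 cont=1 payload=0x65=101: acc |= 101<<0 -> acc=101 shift=7
  byte[11]=0xA6 cont=1 payload=0x26=38: acc |= 38<<7 -> acc=4965 shift=14
  byte[12]=0x14 cont=0 payload=0x14=20: acc |= 20<<14 -> acc=332645 shift=21 [end]
Varint 5: bytes[10:13] = E5 A6 14 -> value 332645 (3 byte(s))

Answer: 3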